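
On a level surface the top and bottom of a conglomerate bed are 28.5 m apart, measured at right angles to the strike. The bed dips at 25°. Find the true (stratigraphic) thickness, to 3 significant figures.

12.0 m

True thickness t = w · sin(dip) = 28.5 × sin 25°
t = 28.5 × 0.4226 = 12.045 m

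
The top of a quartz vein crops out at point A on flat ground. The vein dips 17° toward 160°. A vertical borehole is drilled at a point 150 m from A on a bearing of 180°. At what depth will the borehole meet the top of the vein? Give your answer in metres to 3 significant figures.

The hole lies 20° from the dip direction, so the down-dip offset is 150 × cos 20° = 140.95 m.
Depth = down-dip offset × tan(dip) = 140.95 × tan 17° = 140.95 × 0.3057
Depth = 43.09 m

43.1 m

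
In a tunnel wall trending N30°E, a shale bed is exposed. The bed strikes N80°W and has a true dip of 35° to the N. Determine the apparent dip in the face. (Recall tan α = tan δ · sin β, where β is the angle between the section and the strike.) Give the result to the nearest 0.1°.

Angle between strike (N80°W) and section (N30°E): β = 70°.
tan(apparent dip) = tan 35° · sin 70° = 0.6580
apparent dip = arctan 0.6580 = 33.34°

33.3°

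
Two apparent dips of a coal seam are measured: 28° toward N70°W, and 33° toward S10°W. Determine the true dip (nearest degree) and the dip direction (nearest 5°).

The two traces are lines in the plane: v₁ = (sin 290°·cos 28°, cos 290°·cos 28°, −sin 28°), v₂ = (sin 190°·cos 33°, cos 190°·cos 33°, −sin 33°).
The plane normal is n = v₁ × v₂ ∝ (-0.552, -0.384, 0.729).
tan δ = √(n_x²+n_y²)/n_z = 0.672/0.729, so δ = 42.7°.
Dip direction = azimuth of (n_x, n_y) = atan2(-0.552, -0.384) = 235°.

true dip 43°, dip direction 235°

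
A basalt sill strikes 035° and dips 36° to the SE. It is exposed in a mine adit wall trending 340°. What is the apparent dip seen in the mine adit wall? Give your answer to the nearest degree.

The section lies 55° from the strike.
tan α = tan 36° × sin 55° = 0.7265 × 0.8192 = 0.5951
apparent dip = arctan 0.5951 = 30.76°

31°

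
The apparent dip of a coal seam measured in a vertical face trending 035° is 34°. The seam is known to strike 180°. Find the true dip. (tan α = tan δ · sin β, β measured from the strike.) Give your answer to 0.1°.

The section is 35° from the strike.
tan(true dip) = tan 34° / sin 35° = 1.1760
true dip = arctan 1.1760 = 49.62°

49.6°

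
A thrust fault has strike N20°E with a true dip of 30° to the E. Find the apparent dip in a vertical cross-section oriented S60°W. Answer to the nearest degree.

20°

The strike is N20°E and the section trends S60°W; the acute angle between them is β = 40°.
tan α = tan 30° × sin 40° = 0.5774 × 0.6428 = 0.3711
apparent dip = arctan 0.3711 = 20.36°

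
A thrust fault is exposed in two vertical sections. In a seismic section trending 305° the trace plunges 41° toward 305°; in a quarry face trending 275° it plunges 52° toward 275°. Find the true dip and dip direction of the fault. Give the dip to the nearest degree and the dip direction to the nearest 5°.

true dip 54°, dip direction 255°

Each apparent-dip line lies in the plane. As unit vectors (x east, y north, z up), v₁ plunges 41°→305° and v₂ plunges 52°→275°.
n = v₁ × v₂ = (-0.306, -0.085, 0.232) (taken with n_z > 0).
True dip = arccos(n_z / |n|) = arccos(0.5906) = 53.8°.
Dip direction = atan2(-0.306, -0.085) = 255° (azimuth of n's horizontal projection).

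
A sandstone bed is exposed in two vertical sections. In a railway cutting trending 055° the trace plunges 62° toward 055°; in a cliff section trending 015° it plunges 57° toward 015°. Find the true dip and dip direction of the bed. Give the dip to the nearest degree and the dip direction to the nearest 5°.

The two traces are lines in the plane: v₁ = (sin 55°·cos 62°, cos 55°·cos 62°, −sin 62°), v₂ = (sin 15°·cos 57°, cos 15°·cos 57°, −sin 57°).
Cross product v₁ × v₂ gives the pole to the plane: n ∝ (0.239, 0.198, 0.164).
True dip = arccos(n_z / |n|) = arccos(0.4682) = 62.1°.
Dip direction = azimuth of (n_x, n_y) = atan2(0.239, 0.198) = 50°.

true dip 62°, dip direction 050°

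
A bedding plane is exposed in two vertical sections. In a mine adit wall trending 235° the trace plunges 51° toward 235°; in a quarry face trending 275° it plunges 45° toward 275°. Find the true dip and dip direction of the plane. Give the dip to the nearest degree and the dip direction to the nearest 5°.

true dip 51°, dip direction 240°

Represent each trace as a vector plunging at its apparent dip toward its trend (east-north-up frame): v₁ = (-0.516, -0.361, -0.777), v₂ = (-0.704, 0.062, -0.707).
The plane normal is n = v₁ × v₂ ∝ (-0.303, -0.183, 0.286).
Dip δ = arctan(|n_h|/n_z) = arctan(0.354/0.286) = 51.1°.
Dip direction = azimuth of (n_x, n_y) = atan2(-0.303, -0.183) = 239°.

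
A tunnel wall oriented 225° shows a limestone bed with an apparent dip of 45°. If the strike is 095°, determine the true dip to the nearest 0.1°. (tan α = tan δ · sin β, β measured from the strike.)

52.5°

β = acute angle between strike 095° and section 225° = 50°.
tan(true dip) = tan 45° / sin 50° = 1.3054
true dip = arctan 1.3054 = 52.55°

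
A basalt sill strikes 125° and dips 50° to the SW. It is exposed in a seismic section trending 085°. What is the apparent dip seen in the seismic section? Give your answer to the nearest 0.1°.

Angle between strike (125°) and section (085°): β = 40°.
tan(apparent dip) = tan 50° · sin 40° = 0.7660
apparent dip = arctan 0.7660 = 37.45°

37.5°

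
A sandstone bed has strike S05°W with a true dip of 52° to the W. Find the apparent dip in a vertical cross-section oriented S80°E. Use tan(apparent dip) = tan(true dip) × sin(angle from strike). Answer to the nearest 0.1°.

51.9°

Angle between strike (S05°W) and section (S80°E): β = 85°.
tan(apparent dip) = tan 52° · sin 85° = 1.2751
apparent dip = arctan 1.2751 = 51.89°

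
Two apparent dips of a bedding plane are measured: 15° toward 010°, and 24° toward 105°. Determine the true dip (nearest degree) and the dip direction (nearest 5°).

true dip 28°, dip direction 070°

Each apparent-dip line lies in the plane. As unit vectors (x east, y north, z up), v₁ plunges 15°→010° and v₂ plunges 24°→105°.
The plane normal is n = v₁ × v₂ ∝ (0.448, 0.160, 0.879).
True dip = arccos(n_z / |n|) = arccos(0.8794) = 28.4°.
Dip direction = atan2(0.448, 0.160) = 70° (azimuth of n's horizontal projection).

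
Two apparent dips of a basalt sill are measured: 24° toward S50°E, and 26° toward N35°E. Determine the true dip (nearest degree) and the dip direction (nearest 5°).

true dip 35°, dip direction 080°

The two traces are lines in the plane: v₁ = (sin 130°·cos 24°, cos 130°·cos 24°, −sin 24°), v₂ = (sin 35°·cos 26°, cos 35°·cos 26°, −sin 26°).
Cross product v₁ × v₂ gives the pole to the plane: n ∝ (0.557, 0.097, 0.818).
Dip δ = arctan(|n_h|/n_z) = arctan(0.565/0.818) = 34.6°.
Dip direction = atan2(0.557, 0.097) = 80° (azimuth of n's horizontal projection).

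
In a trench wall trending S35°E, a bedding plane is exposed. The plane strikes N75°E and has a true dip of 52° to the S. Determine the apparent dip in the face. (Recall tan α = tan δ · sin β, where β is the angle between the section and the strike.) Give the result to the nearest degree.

The section lies 70° from the strike.
tan α = tan 52° × sin 70° = 1.2799 × 0.9397 = 1.2028
α = arctan(1.2028) = 50.26°

50°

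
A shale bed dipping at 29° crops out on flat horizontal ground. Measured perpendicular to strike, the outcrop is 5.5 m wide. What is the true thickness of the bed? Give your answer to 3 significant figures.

True thickness t = w · sin(dip) = 5.5 × sin 29°
t = 5.5 × 0.4848 = 2.666 m

2.67 m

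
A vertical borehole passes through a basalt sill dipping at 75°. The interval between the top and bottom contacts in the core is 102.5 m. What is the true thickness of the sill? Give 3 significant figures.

True thickness t = h · cos(dip) = 102.5 × cos 75°
t = 102.5 × 0.2588 = 26.529 m

26.5 m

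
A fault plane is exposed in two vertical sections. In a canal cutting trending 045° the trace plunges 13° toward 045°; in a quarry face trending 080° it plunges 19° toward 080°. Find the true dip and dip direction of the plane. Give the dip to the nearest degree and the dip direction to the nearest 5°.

The two traces are lines in the plane: v₁ = (sin 45°·cos 13°, cos 45°·cos 13°, −sin 13°), v₂ = (sin 80°·cos 19°, cos 80°·cos 19°, −sin 19°).
n = v₁ × v₂ = (0.187, -0.015, 0.528) (taken with n_z > 0).
Dip δ = arctan(|n_h|/n_z) = arctan(0.188/0.528) = 19.6°.
The horizontal component of n points toward azimuth atan2(n_x, n_y) = 95°, the dip direction.

true dip 20°, dip direction 095°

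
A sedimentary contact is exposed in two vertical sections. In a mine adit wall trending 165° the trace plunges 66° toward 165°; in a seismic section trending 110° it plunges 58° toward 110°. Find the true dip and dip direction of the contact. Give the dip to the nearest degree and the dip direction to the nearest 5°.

Represent each trace as a vector plunging at its apparent dip toward its trend (east-north-up frame): v₁ = (0.105, -0.393, -0.914), v₂ = (0.498, -0.181, -0.848).
Cross product v₁ × v₂ gives the pole to the plane: n ∝ (0.168, -0.366, 0.177).
True dip = arccos(n_z / |n|) = arccos(0.4019) = 66.3°.
Dip direction = atan2(0.168, -0.366) = 155° (azimuth of n's horizontal projection).

true dip 66°, dip direction 155°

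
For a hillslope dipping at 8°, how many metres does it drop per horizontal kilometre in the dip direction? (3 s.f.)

141 m

drop per km = 1000 × tan 8° = 1000 × 0.1405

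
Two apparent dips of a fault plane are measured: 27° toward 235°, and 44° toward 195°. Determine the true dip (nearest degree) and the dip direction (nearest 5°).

Represent each trace as a vector plunging at its apparent dip toward its trend (east-north-up frame): v₁ = (-0.730, -0.511, -0.454), v₂ = (-0.186, -0.695, -0.695).
The plane normal is n = v₁ × v₂ ∝ (0.040, -0.422, 0.412).
True dip = arccos(n_z / |n|) = arccos(0.6966) = 45.8°.
Dip direction = azimuth of (n_x, n_y) = atan2(0.040, -0.422) = 175°.

true dip 46°, dip direction 175°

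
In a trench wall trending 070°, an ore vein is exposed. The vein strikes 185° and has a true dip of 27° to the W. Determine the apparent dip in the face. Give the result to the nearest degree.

The section lies 65° from the strike.
tan(apparent dip) = tan 27° · sin 65° = 0.4618
apparent dip = arctan 0.4618 = 24.79°

25°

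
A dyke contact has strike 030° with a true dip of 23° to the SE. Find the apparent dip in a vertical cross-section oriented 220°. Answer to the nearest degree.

Angle between strike (030°) and section (220°): β = 10°.
tan(apparent dip) = tan 23° · sin 10° = 0.0737
apparent dip = arctan 0.0737 = 4.22°

4°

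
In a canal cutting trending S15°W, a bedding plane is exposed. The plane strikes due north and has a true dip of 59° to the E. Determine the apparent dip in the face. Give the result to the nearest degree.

23°

The section lies 15° from the strike.
tan α = tan 59° × sin 15° = 1.6643 × 0.2588 = 0.4307
apparent dip = arctan 0.4307 = 23.30°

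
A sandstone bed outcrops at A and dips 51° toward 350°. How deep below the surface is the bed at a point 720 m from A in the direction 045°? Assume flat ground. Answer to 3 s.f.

The hole lies 55° from the dip direction, so the down-dip offset is 720 × cos 55° = 412.98 m.
Depth = down-dip offset × tan(dip) = 412.98 × tan 51° = 412.98 × 1.2349
Depth = 509.98 m

510 m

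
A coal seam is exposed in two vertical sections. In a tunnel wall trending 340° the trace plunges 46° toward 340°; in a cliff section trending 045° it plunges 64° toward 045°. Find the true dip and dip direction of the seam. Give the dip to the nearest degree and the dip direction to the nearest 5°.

Represent each trace as a vector plunging at its apparent dip toward its trend (east-north-up frame): v₁ = (-0.238, 0.653, -0.719), v₂ = (0.310, 0.310, -0.899).
Cross product v₁ × v₂ gives the pole to the plane: n ∝ (0.364, 0.437, 0.276).
tan δ = √(n_x²+n_y²)/n_z = 0.568/0.276, so δ = 64.1°.
Dip direction = azimuth of (n_x, n_y) = atan2(0.364, 0.437) = 40°.

true dip 64°, dip direction 040°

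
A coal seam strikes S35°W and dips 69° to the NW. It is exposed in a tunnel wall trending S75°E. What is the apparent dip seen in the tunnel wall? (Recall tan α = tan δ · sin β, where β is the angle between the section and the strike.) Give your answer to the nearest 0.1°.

The section lies 70° from the strike.
tan α = tan 69° × sin 70° = 2.6051 × 0.9397 = 2.4480
apparent dip = arctan 2.4480 = 67.78°

67.8°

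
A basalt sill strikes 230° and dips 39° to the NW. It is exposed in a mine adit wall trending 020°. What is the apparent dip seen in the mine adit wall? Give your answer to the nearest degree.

The section lies 30° from the strike.
tan α = tan 39° × sin 30° = 0.8098 × 0.5000 = 0.4049
α = arctan(0.4049) = 22.04°

22°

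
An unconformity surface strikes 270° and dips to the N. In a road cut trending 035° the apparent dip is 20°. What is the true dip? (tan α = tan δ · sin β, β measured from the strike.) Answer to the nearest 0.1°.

24.0°

The section is 55° from the strike.
tan(true dip) = tan 20° / sin 55° = 0.4443
true dip = arctan 0.4443 = 23.96°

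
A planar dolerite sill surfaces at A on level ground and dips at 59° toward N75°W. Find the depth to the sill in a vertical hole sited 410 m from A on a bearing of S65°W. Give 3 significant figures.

The hole lies 40° from the dip direction, so the down-dip offset is 410 × cos 40° = 314.08 m.
Depth = down-dip offset × tan(dip) = 314.08 × tan 59° = 314.08 × 1.6643
Depth = 522.71 m

523 m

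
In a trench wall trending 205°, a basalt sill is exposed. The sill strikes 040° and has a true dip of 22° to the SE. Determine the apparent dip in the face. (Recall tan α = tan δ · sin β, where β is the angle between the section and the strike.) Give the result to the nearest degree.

Angle between strike (040°) and section (205°): β = 15°.
tan(apparent dip) = tan 22° · sin 15° = 0.1046
α = arctan(0.1046) = 5.97°

6°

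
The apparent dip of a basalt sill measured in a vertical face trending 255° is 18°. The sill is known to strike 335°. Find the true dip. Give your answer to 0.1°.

18.3°

The section is 80° from the strike.
tan(true dip) = tan 18° / sin 80° = 0.3299
true dip = arctan 0.3299 = 18.26°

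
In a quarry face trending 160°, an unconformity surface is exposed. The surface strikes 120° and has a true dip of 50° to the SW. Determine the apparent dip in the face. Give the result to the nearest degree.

Angle between strike (120°) and section (160°): β = 40°.
tan(apparent dip) = tan 50° · sin 40° = 0.7660
apparent dip = arctan 0.7660 = 37.45°

37°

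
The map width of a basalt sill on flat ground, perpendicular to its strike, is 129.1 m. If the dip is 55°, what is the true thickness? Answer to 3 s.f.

True thickness t = w · sin(dip) = 129.1 × sin 55°
t = 129.1 × 0.8192 = 105.753 m

106 m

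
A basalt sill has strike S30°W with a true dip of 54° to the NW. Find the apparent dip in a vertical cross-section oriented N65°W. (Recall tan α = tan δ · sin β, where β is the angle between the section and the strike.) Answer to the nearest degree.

54°

Angle between strike (S30°W) and section (N65°W): β = 85°.
tan(apparent dip) = tan 54° · sin 85° = 1.3711
α = arctan(1.3711) = 53.90°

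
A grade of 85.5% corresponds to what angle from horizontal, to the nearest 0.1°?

tan θ = 85.5/100 = 0.8550
θ = arctan(0.8550) = 40.53°

40.5°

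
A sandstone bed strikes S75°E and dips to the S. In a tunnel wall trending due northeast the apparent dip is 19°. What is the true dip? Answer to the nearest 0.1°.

β = acute angle between strike S75°E and section due northeast = 60°.
tan(true dip) = tan 19° / sin 60° = 0.3976
true dip = arctan 0.3976 = 21.68°

21.7°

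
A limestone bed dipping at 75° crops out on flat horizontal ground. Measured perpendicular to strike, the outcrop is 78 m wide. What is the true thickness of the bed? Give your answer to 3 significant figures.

75.3 m

True thickness t = w · sin(dip) = 78 × sin 75°
t = 78 × 0.9659 = 75.342 m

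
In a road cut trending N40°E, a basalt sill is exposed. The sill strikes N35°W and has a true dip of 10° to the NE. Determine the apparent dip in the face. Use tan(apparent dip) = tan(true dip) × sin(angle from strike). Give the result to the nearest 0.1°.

The strike is N35°W and the section trends N40°E; the acute angle between them is β = 75°.
tan α = tan 10° × sin 75° = 0.1763 × 0.9659 = 0.1703
α = arctan(0.1703) = 9.67°

9.7°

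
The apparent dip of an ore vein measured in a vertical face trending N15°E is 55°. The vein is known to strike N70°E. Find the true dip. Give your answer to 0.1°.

β = acute angle between strike N70°E and section N15°E = 55°.
tan(true dip) = tan 55° / sin 55° = 1.7434
δ = arctan(1.7434) = 60.16°

60.2°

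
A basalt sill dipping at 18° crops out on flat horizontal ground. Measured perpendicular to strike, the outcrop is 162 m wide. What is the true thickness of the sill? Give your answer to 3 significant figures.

True thickness t = w · sin(dip) = 162 × sin 18°
t = 162 × 0.3090 = 50.061 m

50.1 m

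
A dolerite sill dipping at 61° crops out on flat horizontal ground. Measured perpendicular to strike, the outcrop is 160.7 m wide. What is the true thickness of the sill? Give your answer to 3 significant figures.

141 m

True thickness t = w · sin(dip) = 160.7 × sin 61°
t = 160.7 × 0.8746 = 140.551 m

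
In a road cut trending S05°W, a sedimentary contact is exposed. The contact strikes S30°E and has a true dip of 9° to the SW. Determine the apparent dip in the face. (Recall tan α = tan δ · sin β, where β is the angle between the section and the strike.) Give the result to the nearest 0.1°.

5.2°

Angle between strike (S30°E) and section (S05°W): β = 35°.
tan α = tan 9° × sin 35° = 0.1584 × 0.5736 = 0.0908
apparent dip = arctan 0.0908 = 5.19°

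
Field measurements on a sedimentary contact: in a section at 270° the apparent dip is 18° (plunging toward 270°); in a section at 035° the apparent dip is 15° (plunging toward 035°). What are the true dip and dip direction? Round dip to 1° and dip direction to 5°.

true dip 33°, dip direction 330°

Represent each trace as a vector plunging at its apparent dip toward its trend (east-north-up frame): v₁ = (-0.951, -0.000, -0.309), v₂ = (0.554, 0.791, -0.259).
The plane normal is n = v₁ × v₂ ∝ (-0.245, 0.417, 0.753).
tan δ = √(n_x²+n_y²)/n_z = 0.484/0.753, so δ = 32.7°.
Dip direction = azimuth of (n_x, n_y) = atan2(-0.245, 0.417) = 330°.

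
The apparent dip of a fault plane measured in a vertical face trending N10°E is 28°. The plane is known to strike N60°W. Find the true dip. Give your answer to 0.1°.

β = acute angle between strike N60°W and section N10°E = 70°.
tan δ = tan α / sin β = tan 28° / sin 70° = 0.5317 / 0.9397 = 0.5658
δ = arctan(0.5658) = 29.50°

29.5°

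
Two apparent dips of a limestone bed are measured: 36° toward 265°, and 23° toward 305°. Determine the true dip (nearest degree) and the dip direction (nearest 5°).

Represent each trace as a vector plunging at its apparent dip toward its trend (east-north-up frame): v₁ = (-0.806, -0.071, -0.588), v₂ = (-0.754, 0.528, -0.391).
Cross product v₁ × v₂ gives the pole to the plane: n ∝ (-0.338, -0.128, 0.479).
True dip = arccos(n_z / |n|) = arccos(0.7981) = 37.1°.
The horizontal component of n points toward azimuth atan2(n_x, n_y) = 249°, the dip direction.

true dip 37°, dip direction 250°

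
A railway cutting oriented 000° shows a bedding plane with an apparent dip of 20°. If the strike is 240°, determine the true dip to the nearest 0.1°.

22.8°

β = acute angle between strike 240° and section 000° = 60°.
tan δ = tan α / sin β = tan 20° / sin 60° = 0.3640 / 0.8660 = 0.4203
true dip = arctan 0.4203 = 22.80°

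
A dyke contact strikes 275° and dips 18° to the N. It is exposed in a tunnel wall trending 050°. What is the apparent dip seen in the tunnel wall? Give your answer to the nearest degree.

13°

Angle between strike (275°) and section (050°): β = 45°.
tan α = tan 18° × sin 45° = 0.3249 × 0.7071 = 0.2298
α = arctan(0.2298) = 12.94°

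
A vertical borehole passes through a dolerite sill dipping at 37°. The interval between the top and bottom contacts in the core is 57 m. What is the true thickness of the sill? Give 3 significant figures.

True thickness t = h · cos(dip) = 57 × cos 37°
t = 57 × 0.7986 = 45.522 m

45.5 m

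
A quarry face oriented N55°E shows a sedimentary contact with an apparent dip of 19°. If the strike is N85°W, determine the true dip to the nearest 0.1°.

The section is 40° from the strike.
tan(true dip) = tan 19° / sin 40° = 0.5357
δ = arctan(0.5357) = 28.18°

28.2°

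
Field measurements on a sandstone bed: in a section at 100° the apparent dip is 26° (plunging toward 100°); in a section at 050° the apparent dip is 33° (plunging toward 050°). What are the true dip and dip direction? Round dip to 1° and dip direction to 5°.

true dip 33°, dip direction 060°

The two traces are lines in the plane: v₁ = (sin 100°·cos 26°, cos 100°·cos 26°, −sin 26°), v₂ = (sin 50°·cos 33°, cos 50°·cos 33°, −sin 33°).
The plane normal is n = v₁ × v₂ ∝ (0.321, 0.200, 0.577).
True dip = arccos(n_z / |n|) = arccos(0.8362) = 33.3°.
Dip direction = atan2(0.321, 0.200) = 58° (azimuth of n's horizontal projection).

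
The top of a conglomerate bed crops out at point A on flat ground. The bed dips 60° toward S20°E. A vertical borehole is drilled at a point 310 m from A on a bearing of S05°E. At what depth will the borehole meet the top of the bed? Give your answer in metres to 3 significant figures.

519 m

The hole lies 15° from the dip direction, so the down-dip offset is 310 × cos 15° = 299.44 m.
Depth = down-dip offset × tan(dip) = 299.44 × tan 60° = 299.44 × 1.7321
Depth = 518.64 m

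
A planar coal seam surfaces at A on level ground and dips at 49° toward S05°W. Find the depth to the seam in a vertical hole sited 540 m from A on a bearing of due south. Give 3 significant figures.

The hole lies 5° from the dip direction, so the down-dip offset is 540 × cos 5° = 537.95 m.
Depth = down-dip offset × tan(dip) = 537.95 × tan 49° = 537.95 × 1.1504
Depth = 618.84 m

619 m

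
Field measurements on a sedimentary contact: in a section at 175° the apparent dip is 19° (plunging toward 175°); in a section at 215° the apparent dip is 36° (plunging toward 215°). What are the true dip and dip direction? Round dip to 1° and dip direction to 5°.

Each apparent-dip line lies in the plane. As unit vectors (x east, y north, z up), v₁ plunges 19°→175° and v₂ plunges 36°→215°.
n = v₁ × v₂ = (-0.338, -0.200, 0.492) (taken with n_z > 0).
tan δ = √(n_x²+n_y²)/n_z = 0.392/0.492, so δ = 38.6°.
The horizontal component of n points toward azimuth atan2(n_x, n_y) = 239°, the dip direction.

true dip 39°, dip direction 240°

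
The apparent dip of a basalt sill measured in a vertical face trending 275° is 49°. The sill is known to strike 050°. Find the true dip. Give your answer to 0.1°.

β = acute angle between strike 050° and section 275° = 45°.
tan δ = tan α / sin β = tan 49° / sin 45° = 1.1504 / 0.7071 = 1.6269
true dip = arctan 1.6269 = 58.42°

58.4°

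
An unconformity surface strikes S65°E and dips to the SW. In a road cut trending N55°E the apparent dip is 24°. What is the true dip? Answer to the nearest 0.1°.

The section is 60° from the strike.
tan δ = tan α / sin β = tan 24° / sin 60° = 0.4452 / 0.8660 = 0.5141
δ = arctan(0.5141) = 27.21°

27.2°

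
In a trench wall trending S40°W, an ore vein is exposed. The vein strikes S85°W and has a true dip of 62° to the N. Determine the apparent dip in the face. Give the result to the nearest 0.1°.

The section lies 45° from the strike.
tan(apparent dip) = tan 62° · sin 45° = 1.3299
α = arctan(1.3299) = 53.06°

53.1°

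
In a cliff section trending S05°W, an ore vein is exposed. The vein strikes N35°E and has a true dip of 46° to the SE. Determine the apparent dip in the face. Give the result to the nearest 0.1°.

27.4°

The section lies 30° from the strike.
tan(apparent dip) = tan 46° · sin 30° = 0.5178
α = arctan(0.5178) = 27.37°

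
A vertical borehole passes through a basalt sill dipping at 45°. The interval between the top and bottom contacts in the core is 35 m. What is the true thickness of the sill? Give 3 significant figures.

24.7 m

True thickness t = h · cos(dip) = 35 × cos 45°
t = 35 × 0.7071 = 24.749 m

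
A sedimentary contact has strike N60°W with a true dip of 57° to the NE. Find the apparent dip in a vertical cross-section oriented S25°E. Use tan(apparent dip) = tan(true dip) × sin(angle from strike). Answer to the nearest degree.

41°

Angle between strike (N60°W) and section (S25°E): β = 35°.
tan α = tan 57° × sin 35° = 1.5399 × 0.5736 = 0.8832
apparent dip = arctan 0.8832 = 41.45°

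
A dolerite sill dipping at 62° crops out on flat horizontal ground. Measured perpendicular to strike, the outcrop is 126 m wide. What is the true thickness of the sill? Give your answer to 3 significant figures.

True thickness t = w · sin(dip) = 126 × sin 62°
t = 126 × 0.8829 = 111.251 m

111 m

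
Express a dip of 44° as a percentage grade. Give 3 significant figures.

96.6%

grade % = 100 × tan 44° = 100 × 0.9657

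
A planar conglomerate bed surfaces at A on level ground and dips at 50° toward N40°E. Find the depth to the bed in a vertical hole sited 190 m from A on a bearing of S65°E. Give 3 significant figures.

58.6 m

The hole lies 75° from the dip direction, so the down-dip offset is 190 × cos 75° = 49.18 m.
Depth = down-dip offset × tan(dip) = 49.18 × tan 50° = 49.18 × 1.1918
Depth = 58.61 m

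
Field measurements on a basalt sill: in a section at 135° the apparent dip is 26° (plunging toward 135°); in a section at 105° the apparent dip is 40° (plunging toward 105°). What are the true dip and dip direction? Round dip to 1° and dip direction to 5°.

The two traces are lines in the plane: v₁ = (sin 135°·cos 26°, cos 135°·cos 26°, −sin 26°), v₂ = (sin 105°·cos 40°, cos 105°·cos 40°, −sin 40°).
Cross product v₁ × v₂ gives the pole to the plane: n ∝ (0.322, 0.084, 0.344).
True dip = arccos(n_z / |n|) = arccos(0.7194) = 44.0°.
Dip direction = azimuth of (n_x, n_y) = atan2(0.322, 0.084) = 75°.

true dip 44°, dip direction 075°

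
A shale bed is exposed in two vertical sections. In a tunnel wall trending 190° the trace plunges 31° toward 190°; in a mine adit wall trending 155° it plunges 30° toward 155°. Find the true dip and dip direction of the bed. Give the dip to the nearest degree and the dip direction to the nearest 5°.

true dip 32°, dip direction 175°

Each apparent-dip line lies in the plane. As unit vectors (x east, y north, z up), v₁ plunges 31°→190° and v₂ plunges 30°→155°.
Cross product v₁ × v₂ gives the pole to the plane: n ∝ (0.018, -0.263, 0.426).
True dip = arccos(n_z / |n|) = arccos(0.8503) = 31.8°.
Dip direction = atan2(0.018, -0.263) = 176° (azimuth of n's horizontal projection).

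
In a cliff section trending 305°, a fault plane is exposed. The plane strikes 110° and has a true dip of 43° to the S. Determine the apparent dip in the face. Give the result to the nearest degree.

The section lies 15° from the strike.
tan(apparent dip) = tan 43° · sin 15° = 0.2414
α = arctan(0.2414) = 13.57°

14°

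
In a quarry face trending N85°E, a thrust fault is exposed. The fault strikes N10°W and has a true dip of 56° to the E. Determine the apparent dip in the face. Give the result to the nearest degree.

56°

The strike is N10°W and the section trends N85°E; the acute angle between them is β = 85°.
tan α = tan 56° × sin 85° = 1.4826 × 0.9962 = 1.4769
α = arctan(1.4769) = 55.90°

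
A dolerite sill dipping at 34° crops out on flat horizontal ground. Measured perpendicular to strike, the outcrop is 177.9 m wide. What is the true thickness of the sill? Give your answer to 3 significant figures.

True thickness t = w · sin(dip) = 177.9 × sin 34°
t = 177.9 × 0.5592 = 99.480 m

99.5 m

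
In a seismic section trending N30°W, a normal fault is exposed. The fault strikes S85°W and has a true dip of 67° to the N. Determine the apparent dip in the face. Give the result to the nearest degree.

65°

The strike is S85°W and the section trends N30°W; the acute angle between them is β = 65°.
tan(apparent dip) = tan 67° · sin 65° = 2.1351
apparent dip = arctan 2.1351 = 64.90°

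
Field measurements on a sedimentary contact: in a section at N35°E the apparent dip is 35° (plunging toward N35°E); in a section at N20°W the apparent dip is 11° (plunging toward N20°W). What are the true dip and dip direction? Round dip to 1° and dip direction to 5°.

Each apparent-dip line lies in the plane. As unit vectors (x east, y north, z up), v₁ plunges 35°→N35°E and v₂ plunges 11°→N20°W.
n = v₁ × v₂ = (0.401, 0.282, 0.659) (taken with n_z > 0).
Dip δ = arctan(|n_h|/n_z) = arctan(0.490/0.659) = 36.7°.
The horizontal component of n points toward azimuth atan2(n_x, n_y) = 55°, the dip direction.

true dip 37°, dip direction 055°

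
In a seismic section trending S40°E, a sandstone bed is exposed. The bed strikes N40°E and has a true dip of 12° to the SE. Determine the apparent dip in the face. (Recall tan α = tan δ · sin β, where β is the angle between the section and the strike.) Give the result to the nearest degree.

The strike is N40°E and the section trends S40°E; the acute angle between them is β = 80°.
tan α = tan 12° × sin 80° = 0.2126 × 0.9848 = 0.2093
apparent dip = arctan 0.2093 = 11.82°

12°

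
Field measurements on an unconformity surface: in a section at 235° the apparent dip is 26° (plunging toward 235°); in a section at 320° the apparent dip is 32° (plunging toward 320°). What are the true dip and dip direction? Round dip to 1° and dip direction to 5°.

The two traces are lines in the plane: v₁ = (sin 235°·cos 26°, cos 235°·cos 26°, −sin 26°), v₂ = (sin 320°·cos 32°, cos 320°·cos 32°, −sin 32°).
The plane normal is n = v₁ × v₂ ∝ (-0.558, 0.151, 0.759).
Dip δ = arctan(|n_h|/n_z) = arctan(0.578/0.759) = 37.3°.
Dip direction = atan2(-0.558, 0.151) = 285° (azimuth of n's horizontal projection).

true dip 37°, dip direction 285°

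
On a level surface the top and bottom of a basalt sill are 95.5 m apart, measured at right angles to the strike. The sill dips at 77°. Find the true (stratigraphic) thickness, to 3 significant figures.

93.1 m

True thickness t = w · sin(dip) = 95.5 × sin 77°
t = 95.5 × 0.9744 = 93.052 m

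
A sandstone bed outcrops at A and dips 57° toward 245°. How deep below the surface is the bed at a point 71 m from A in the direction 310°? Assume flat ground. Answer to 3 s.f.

46.2 m

The hole lies 65° from the dip direction, so the down-dip offset is 71 × cos 65° = 30.01 m.
Depth = down-dip offset × tan(dip) = 30.01 × tan 57° = 30.01 × 1.5399
Depth = 46.21 m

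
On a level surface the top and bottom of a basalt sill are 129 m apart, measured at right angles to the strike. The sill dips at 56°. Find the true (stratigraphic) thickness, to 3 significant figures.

True thickness t = w · sin(dip) = 129 × sin 56°
t = 129 × 0.8290 = 106.946 m

107 m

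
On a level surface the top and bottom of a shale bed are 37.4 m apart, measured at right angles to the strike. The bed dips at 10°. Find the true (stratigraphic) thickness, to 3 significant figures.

True thickness t = w · sin(dip) = 37.4 × sin 10°
t = 37.4 × 0.1736 = 6.494 m

6.49 m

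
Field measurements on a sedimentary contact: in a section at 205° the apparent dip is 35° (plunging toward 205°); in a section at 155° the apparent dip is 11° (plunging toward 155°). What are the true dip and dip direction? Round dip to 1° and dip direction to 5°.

The two traces are lines in the plane: v₁ = (sin 205°·cos 35°, cos 205°·cos 35°, −sin 35°), v₂ = (sin 155°·cos 11°, cos 155°·cos 11°, −sin 11°).
n = v₁ × v₂ = (-0.369, -0.304, 0.616) (taken with n_z > 0).
True dip = arccos(n_z / |n|) = arccos(0.7901) = 37.8°.
Dip direction = atan2(-0.369, -0.304) = 230° (azimuth of n's horizontal projection).

true dip 38°, dip direction 230°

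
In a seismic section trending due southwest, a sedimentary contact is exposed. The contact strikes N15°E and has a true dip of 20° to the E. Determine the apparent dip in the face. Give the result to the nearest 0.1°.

Angle between strike (N15°E) and section (due southwest): β = 30°.
tan(apparent dip) = tan 20° · sin 30° = 0.1820
α = arctan(0.1820) = 10.31°

10.3°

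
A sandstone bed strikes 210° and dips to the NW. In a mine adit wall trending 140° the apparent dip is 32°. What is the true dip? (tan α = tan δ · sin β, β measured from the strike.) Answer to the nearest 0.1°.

33.6°

β = acute angle between strike 210° and section 140° = 70°.
tan(true dip) = tan 32° / sin 70° = 0.6650
true dip = arctan 0.6650 = 33.62°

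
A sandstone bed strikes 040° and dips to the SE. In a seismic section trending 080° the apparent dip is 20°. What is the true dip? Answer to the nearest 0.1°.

29.5°

β = acute angle between strike 040° and section 080° = 40°.
tan δ = tan α / sin β = tan 20° / sin 40° = 0.3640 / 0.6428 = 0.5662
δ = arctan(0.5662) = 29.52°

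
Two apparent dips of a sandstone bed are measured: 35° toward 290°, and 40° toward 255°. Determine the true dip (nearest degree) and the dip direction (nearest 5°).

true dip 40°, dip direction 255°

The two traces are lines in the plane: v₁ = (sin 290°·cos 35°, cos 290°·cos 35°, −sin 35°), v₂ = (sin 255°·cos 40°, cos 255°·cos 40°, −sin 40°).
n = v₁ × v₂ = (-0.294, -0.070, 0.360) (taken with n_z > 0).
tan δ = √(n_x²+n_y²)/n_z = 0.302/0.360, so δ = 40.0°.
Dip direction = azimuth of (n_x, n_y) = atan2(-0.294, -0.070) = 257°.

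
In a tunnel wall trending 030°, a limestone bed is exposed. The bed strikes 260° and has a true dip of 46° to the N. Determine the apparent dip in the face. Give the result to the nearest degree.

38°

Angle between strike (260°) and section (030°): β = 50°.
tan(apparent dip) = tan 46° · sin 50° = 0.7933
apparent dip = arctan 0.7933 = 38.42°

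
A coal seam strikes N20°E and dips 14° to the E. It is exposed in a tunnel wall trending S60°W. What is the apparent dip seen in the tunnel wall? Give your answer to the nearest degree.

9°

The section lies 40° from the strike.
tan α = tan 14° × sin 40° = 0.2493 × 0.6428 = 0.1603
apparent dip = arctan 0.1603 = 9.11°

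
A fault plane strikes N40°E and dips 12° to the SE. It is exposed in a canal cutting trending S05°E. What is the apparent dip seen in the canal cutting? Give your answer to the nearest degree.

The strike is N40°E and the section trends S05°E; the acute angle between them is β = 45°.
tan α = tan 12° × sin 45° = 0.2126 × 0.7071 = 0.1503
apparent dip = arctan 0.1503 = 8.55°

9°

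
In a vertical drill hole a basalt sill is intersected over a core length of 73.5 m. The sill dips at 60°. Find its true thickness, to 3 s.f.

36.8 m

True thickness t = h · cos(dip) = 73.5 × cos 60°
t = 73.5 × 0.5000 = 36.750 m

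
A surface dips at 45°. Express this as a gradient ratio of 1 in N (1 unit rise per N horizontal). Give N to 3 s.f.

1 : N means tan θ = 1/N, so N = 1/tan 45° = 1/1.0000

1 in 1.00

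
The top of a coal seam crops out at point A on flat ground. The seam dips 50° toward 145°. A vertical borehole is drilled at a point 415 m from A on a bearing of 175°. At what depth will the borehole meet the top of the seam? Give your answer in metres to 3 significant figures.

428 m

The hole lies 30° from the dip direction, so the down-dip offset is 415 × cos 30° = 359.40 m.
Depth = down-dip offset × tan(dip) = 359.40 × tan 50° = 359.40 × 1.1918
Depth = 428.32 m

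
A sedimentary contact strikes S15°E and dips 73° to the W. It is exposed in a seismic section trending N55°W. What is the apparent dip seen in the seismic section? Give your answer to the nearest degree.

65°

The strike is S15°E and the section trends N55°W; the acute angle between them is β = 40°.
tan(apparent dip) = tan 73° · sin 40° = 2.1025
α = arctan(2.1025) = 64.56°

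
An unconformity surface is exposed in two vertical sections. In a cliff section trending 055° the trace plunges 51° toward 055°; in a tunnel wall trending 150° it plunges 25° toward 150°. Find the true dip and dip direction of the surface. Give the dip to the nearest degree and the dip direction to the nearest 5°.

The two traces are lines in the plane: v₁ = (sin 55°·cos 51°, cos 55°·cos 51°, −sin 51°), v₂ = (sin 150°·cos 25°, cos 150°·cos 25°, −sin 25°).
The plane normal is n = v₁ × v₂ ∝ (0.763, 0.134, 0.568).
tan δ = √(n_x²+n_y²)/n_z = 0.774/0.568, so δ = 53.7°.
Dip direction = atan2(0.763, 0.134) = 80° (azimuth of n's horizontal projection).

true dip 54°, dip direction 080°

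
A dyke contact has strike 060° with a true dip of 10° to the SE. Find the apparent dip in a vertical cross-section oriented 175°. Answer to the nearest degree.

9°

The strike is 060° and the section trends 175°; the acute angle between them is β = 65°.
tan(apparent dip) = tan 10° · sin 65° = 0.1598
α = arctan(0.1598) = 9.08°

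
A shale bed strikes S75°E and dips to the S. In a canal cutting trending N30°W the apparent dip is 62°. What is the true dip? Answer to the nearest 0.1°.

69.4°

The section is 45° from the strike.
tan(true dip) = tan 62° / sin 45° = 2.6597
δ = arctan(2.6597) = 69.39°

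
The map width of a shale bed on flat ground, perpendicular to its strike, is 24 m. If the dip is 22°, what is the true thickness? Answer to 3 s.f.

8.99 m

True thickness t = w · sin(dip) = 24 × sin 22°
t = 24 × 0.3746 = 8.991 m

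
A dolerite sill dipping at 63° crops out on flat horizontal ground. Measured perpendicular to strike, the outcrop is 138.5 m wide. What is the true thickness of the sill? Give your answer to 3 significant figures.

123 m

True thickness t = w · sin(dip) = 138.5 × sin 63°
t = 138.5 × 0.8910 = 123.404 m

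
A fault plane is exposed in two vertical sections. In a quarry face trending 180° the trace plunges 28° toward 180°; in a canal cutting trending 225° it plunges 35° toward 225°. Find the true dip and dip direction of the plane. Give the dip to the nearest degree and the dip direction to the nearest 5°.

true dip 35°, dip direction 220°

Represent each trace as a vector plunging at its apparent dip toward its trend (east-north-up frame): v₁ = (0.000, -0.883, -0.469), v₂ = (-0.579, -0.579, -0.574).
Cross product v₁ × v₂ gives the pole to the plane: n ∝ (-0.235, -0.272, 0.511).
True dip = arccos(n_z / |n|) = arccos(0.8184) = 35.1°.
The horizontal component of n points toward azimuth atan2(n_x, n_y) = 221°, the dip direction.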